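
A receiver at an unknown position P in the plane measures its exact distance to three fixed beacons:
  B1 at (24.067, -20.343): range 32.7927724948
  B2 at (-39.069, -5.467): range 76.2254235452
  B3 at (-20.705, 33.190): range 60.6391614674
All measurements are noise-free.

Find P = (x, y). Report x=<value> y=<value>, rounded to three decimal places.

x=35.487 y=10.397

eq1: (x − 24.067)² + (y + 20.343)² = 32.7927724948²
eq2: (x + 39.069)² + (y + 5.467)² = 76.2254235452²
eq3: (x + 20.705)² + (y − 33.190)² = 60.6391614674²
eq2−eq3, eq2−eq1 (x²,y² cancel):
  36.728·x + 77.314·y = 2107.205566
  126.272·x − 29.752·y = 4171.732555
det = 36.728·-29.752 − 77.314·126.272 = -10855.324864
x = (2107.205566·-29.752 − 77.314·4171.732555) / -10855.324864 = 35.487368
y = (36.728·4171.732555 − 2107.205566·126.272) / -10855.324864 = 10.396895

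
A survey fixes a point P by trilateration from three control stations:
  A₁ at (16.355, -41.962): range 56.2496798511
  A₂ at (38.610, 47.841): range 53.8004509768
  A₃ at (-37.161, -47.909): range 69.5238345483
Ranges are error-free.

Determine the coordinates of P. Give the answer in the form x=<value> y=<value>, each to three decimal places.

x=-1.078 y=11.518

eq1: (x − 16.355)² + (y + 41.962)² = 56.2496798511²
eq2: (x − 38.610)² + (y − 47.841)² = 53.8004509768²
eq3: (x + 37.161)² + (y + 47.909)² = 69.5238345483²
eq1−eq3, eq1−eq2 (x²,y² cancel):
  -107.032·x − 11.894·y = -21.620354
  44.510·x + 179.606·y = 2020.735870
det = -107.032·179.606 − -11.894·44.510 = -18694.187452
x = (-21.620354·179.606 − -11.894·2020.735870) / -18694.187452 = -1.077955
y = (-107.032·2020.735870 − -21.620354·44.510) / -18694.187452 = 11.518076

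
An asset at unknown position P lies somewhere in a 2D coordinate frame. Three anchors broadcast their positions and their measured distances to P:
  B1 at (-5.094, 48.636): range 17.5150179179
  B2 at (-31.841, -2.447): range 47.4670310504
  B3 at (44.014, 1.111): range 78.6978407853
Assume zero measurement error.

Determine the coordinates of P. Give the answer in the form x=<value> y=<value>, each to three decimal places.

eq1: (x + 5.094)² + (y − 48.636)² = 17.5150179179²
eq2: (x + 31.841)² + (y + 2.447)² = 47.4670310504²
eq3: (x − 44.014)² + (y − 1.111)² = 78.6978407853²
eq2−eq1, eq2−eq3 (x²,y² cancel):
  53.494·x + 102.166·y = 3317.915426
  151.710·x + 7.116·y = -3021.601681
det = 53.494·7.116 − 102.166·151.710 = -15118.940556
x = (3317.915426·7.116 − 102.166·-3021.601681) / -15118.940556 = -21.980062
y = (53.494·-3021.601681 − 3317.915426·151.710) / -15118.940556 = 43.984465

x=-21.980 y=43.984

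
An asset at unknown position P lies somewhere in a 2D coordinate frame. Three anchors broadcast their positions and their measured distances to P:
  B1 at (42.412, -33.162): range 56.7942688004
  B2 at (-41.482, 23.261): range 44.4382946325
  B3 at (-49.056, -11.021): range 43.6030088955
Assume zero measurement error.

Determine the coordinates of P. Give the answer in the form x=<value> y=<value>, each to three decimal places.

eq1: (x − 42.412)² + (y + 33.162)² = 56.7942688004²
eq2: (x + 41.482)² + (y − 23.261)² = 44.4382946325²
eq3: (x + 49.056)² + (y + 11.021)² = 43.6030088955²
eq1−eq3, eq1−eq2 (x²,y² cancel):
  -182.936·x + 44.282·y = 953.824173
  -167.788·x + 112.846·y = 614.161396
det = -182.936·112.846 − 44.282·-167.788 = -13213.607640
x = (953.824173·112.846 − 44.282·614.161396) / -13213.607640 = -6.087584
y = (-182.936·614.161396 − 953.824173·-167.788) / -13213.607640 = -3.609008

x=-6.088 y=-3.609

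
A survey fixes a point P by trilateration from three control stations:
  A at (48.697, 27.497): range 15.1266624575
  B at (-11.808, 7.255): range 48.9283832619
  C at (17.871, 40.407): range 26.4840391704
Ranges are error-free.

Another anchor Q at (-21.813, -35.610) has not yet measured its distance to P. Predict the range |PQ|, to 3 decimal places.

eq1: (x − 48.697)² + (y − 27.497)² = 15.1266624575²
eq2: (x + 11.808)² + (y − 7.255)² = 48.9283832619²
eq3: (x − 17.871)² + (y − 40.407)² = 26.4840391704²
eq2−eq3, eq2−eq1 (x²,y² cancel):
  59.358·x + 66.304·y = 3452.616759
  121.010·x + 40.484·y = 5100.589701
det = 59.358·40.484 − 66.304·121.010 = -5620.397768
x = (3452.616759·40.484 − 66.304·5100.589701) / -5620.397768 = 35.302441
y = (59.358·5100.589701 − 3452.616759·121.010) / -5620.397768 = 20.468365
|P − Q| = √((35.302441 − -21.813)² + (20.468365 − -35.610)²) = 80.043467

80.043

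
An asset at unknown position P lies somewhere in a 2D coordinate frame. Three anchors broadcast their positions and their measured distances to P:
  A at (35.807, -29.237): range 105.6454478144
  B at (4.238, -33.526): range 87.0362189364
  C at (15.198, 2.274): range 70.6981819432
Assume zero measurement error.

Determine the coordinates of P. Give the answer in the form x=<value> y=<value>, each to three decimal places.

eq1: (x − 35.807)² + (y + 29.237)² = 105.6454478144²
eq2: (x − 4.238)² + (y + 33.526)² = 87.0362189364²
eq3: (x − 15.198)² + (y − 2.274)² = 70.6981819432²
eq1−eq3, eq1−eq2 (x²,y² cancel):
  -41.218·x + 63.022·y = 4261.934576
  -63.138·x − 8.578·y = 2590.667139
det = -41.218·-8.578 − 63.022·-63.138 = 4332.651040
x = (4261.934576·-8.578 − 63.022·2590.667139) / 4332.651040 = -46.121393
y = (-41.218·2590.667139 − 4261.934576·-63.138) / 4332.651040 = 37.461569

x=-46.121 y=37.462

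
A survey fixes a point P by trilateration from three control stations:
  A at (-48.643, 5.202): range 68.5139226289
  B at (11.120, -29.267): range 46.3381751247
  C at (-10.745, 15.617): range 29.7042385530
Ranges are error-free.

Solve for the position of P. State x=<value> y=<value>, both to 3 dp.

x=18.949 y=16.405

eq1: (x + 48.643)² + (y − 5.202)² = 68.5139226289²
eq2: (x − 11.120)² + (y + 29.267)² = 46.3381751247²
eq3: (x + 10.745)² + (y − 15.617)² = 29.7042385530²
eq2−eq1, eq2−eq3 (x²,y² cancel):
  -119.526·x + 68.938·y = -1133.940556
  -43.730·x + 89.768·y = 644.018711
det = -119.526·89.768 − 68.938·-43.730 = -7714.951228
x = (-1133.940556·89.768 − 68.938·644.018711) / -7714.951228 = 18.948783
y = (-119.526·644.018711 − -1133.940556·-43.730) / -7714.951228 = 16.405055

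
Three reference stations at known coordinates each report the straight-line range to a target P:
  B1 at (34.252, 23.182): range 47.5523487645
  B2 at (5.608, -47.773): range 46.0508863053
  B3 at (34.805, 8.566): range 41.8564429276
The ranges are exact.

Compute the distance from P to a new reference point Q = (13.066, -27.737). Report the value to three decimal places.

eq1: (x − 34.252)² + (y − 23.182)² = 47.5523487645²
eq2: (x − 5.608)² + (y + 47.773)² = 46.0508863053²
eq3: (x − 34.805)² + (y − 8.566)² = 41.8564429276²
eq1−eq2, eq1−eq3 (x²,y² cancel):
  -57.288·x − 141.910·y = 743.646309
  1.106·x − 29.232·y = 83.423811
det = -57.288·-29.232 − -141.910·1.106 = 1831.595276
x = (743.646309·-29.232 − -141.910·83.423811) / 1831.595276 = -5.404904
y = (-57.288·83.423811 − 743.646309·1.106) / 1831.595276 = -3.058348
|P − Q| = √((-5.404904 − 13.066)² + (-3.058348 − -27.737)²) = 30.825479

30.825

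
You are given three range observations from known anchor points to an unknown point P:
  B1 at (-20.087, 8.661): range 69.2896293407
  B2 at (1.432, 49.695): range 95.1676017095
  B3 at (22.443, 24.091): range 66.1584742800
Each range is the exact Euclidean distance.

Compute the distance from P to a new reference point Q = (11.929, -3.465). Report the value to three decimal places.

41.385

eq1: (x + 20.087)² + (y − 8.661)² = 69.2896293407²
eq2: (x − 1.432)² + (y − 49.695)² = 95.1676017095²
eq3: (x − 22.443)² + (y − 24.091)² = 66.1584742800²
eq1−eq3, eq1−eq2 (x²,y² cancel):
  85.060·x + 30.860·y = 1029.673055
  43.038·x + 82.068·y = -2262.676522
det = 85.060·82.068 − 30.860·43.038 = 5652.551400
x = (1029.673055·82.068 − 30.860·-2262.676522) / 5652.551400 = 27.302610
y = (85.060·-2262.676522 − 1029.673055·43.038) / 5652.551400 = -41.888754
|P − Q| = √((27.302610 − 11.929)² + (-41.888754 − -3.465)²) = 41.385175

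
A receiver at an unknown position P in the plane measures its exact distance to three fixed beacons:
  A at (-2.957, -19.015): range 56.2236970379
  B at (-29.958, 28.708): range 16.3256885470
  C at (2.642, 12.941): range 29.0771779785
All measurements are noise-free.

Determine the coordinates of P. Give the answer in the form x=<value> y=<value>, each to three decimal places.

eq1: (x + 2.957)² + (y + 19.015)² = 56.2236970379²
eq2: (x + 29.958)² + (y − 28.708)² = 16.3256885470²
eq3: (x − 2.642)² + (y − 12.941)² = 29.0771779785²
eq3−eq1, eq3−eq2 (x²,y² cancel):
  -11.198·x − 63.912·y = -2119.757400
  -65.200·x + 31.534·y = 2126.135556
det = -11.198·31.534 − -63.912·-65.200 = -4520.180132
x = (-2119.757400·31.534 − -63.912·2126.135556) / -4520.180132 = -15.273981
y = (-11.198·2126.135556 − -2119.757400·-65.200) / -4520.180132 = 35.842963

x=-15.274 y=35.843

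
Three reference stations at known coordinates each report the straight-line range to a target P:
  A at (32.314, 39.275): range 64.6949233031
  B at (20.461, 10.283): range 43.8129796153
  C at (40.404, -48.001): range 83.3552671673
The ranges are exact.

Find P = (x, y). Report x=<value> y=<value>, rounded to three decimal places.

eq1: (x − 32.314)² + (y − 39.275)² = 64.6949233031²
eq2: (x − 20.461)² + (y − 10.283)² = 43.8129796153²
eq3: (x − 40.404)² + (y + 48.001)² = 83.3552671673²
eq3−eq1, eq3−eq2 (x²,y² cancel):
  -16.180·x + 174.552·y = 1412.808467
  -39.886·x + 116.568·y = 1616.336775
det = -16.180·116.568 − 174.552·-39.886 = 5076.110832
x = (1412.808467·116.568 − 174.552·1616.336775) / 5076.110832 = -23.137115
y = (-16.180·1616.336775 − 1412.808467·-39.886) / 5076.110832 = 5.949230

x=-23.137 y=5.949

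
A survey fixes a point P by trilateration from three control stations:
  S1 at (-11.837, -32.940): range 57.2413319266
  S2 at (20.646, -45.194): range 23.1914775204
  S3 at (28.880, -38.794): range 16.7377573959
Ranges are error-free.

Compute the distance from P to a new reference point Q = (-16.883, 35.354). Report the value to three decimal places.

eq1: (x + 11.837)² + (y + 32.940)² = 57.2413319266²
eq2: (x − 20.646)² + (y + 45.194)² = 23.1914775204²
eq3: (x − 28.880)² + (y + 38.794)² = 16.7377573959²
eq1−eq3, eq1−eq2 (x²,y² cancel):
  81.434·x − 11.708·y = 4110.288225
  64.966·x − 24.508·y = 3982.322234
det = 81.434·-24.508 − -11.708·64.966 = -1235.162544
x = (4110.288225·-24.508 − -11.708·3982.322234) / -1235.162544 = 43.807931
y = (81.434·3982.322234 − 4110.288225·64.966) / -1235.162544 = -46.364298
|P − Q| = √((43.807931 − -16.883)² + (-46.364298 − 35.354)²) = 101.790320

101.790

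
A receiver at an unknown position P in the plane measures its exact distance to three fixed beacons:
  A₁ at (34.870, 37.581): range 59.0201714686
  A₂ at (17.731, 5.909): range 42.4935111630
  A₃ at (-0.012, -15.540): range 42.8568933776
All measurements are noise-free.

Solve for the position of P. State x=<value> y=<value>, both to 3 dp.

eq1: (x − 34.870)² + (y − 37.581)² = 59.0201714686²
eq2: (x − 17.731)² + (y − 5.909)² = 42.4935111630²
eq3: (x + 0.012)² + (y + 15.540)² = 42.8568933776²
eq2−eq1, eq2−eq3 (x²,y² cancel):
  34.278·x + 63.344·y = 601.261670
  -35.486·x − 42.898·y = -138.827717
det = 34.278·-42.898 − 63.344·-35.486 = 777.367540
x = (601.261670·-42.898 − 63.344·-138.827717) / 777.367540 = -21.867417
y = (34.278·-138.827717 − 601.261670·-35.486) / 777.367540 = 21.325350

x=-21.867 y=21.325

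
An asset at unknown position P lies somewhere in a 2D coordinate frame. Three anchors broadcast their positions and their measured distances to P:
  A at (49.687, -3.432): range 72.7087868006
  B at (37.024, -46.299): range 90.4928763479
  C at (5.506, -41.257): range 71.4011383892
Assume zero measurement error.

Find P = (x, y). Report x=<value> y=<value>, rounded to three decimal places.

x=-16.498 y=26.669

eq1: (x − 49.687)² + (y + 3.432)² = 72.7087868006²
eq2: (x − 37.024)² + (y + 46.299)² = 90.4928763479²
eq3: (x − 5.506)² + (y + 41.257)² = 71.4011383892²
eq1−eq3, eq1−eq2 (x²,y² cancel):
  -88.362·x − 75.650·y = -559.675393
  -25.326·x − 85.734·y = -1868.595608
det = -88.362·-85.734 − -75.650·-25.326 = 5659.715808
x = (-559.675393·-85.734 − -75.650·-1868.595608) / 5659.715808 = -16.498363
y = (-88.362·-1868.595608 − -559.675393·-25.326) / 5659.715808 = 26.668920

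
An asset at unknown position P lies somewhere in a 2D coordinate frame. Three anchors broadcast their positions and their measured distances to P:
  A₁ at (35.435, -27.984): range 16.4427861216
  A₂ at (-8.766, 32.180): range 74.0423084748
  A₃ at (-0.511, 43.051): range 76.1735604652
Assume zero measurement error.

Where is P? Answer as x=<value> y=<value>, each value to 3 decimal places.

x=47.108 y=-16.404

eq1: (x − 35.435)² + (y + 27.984)² = 16.4427861216²
eq2: (x + 8.766)² + (y − 32.180)² = 74.0423084748²
eq3: (x + 0.511)² + (y − 43.051)² = 76.1735604652²
eq2−eq1, eq2−eq3 (x²,y² cancel):
  88.402·x − 120.328·y = 6138.246554
  16.510·x + 21.742·y = 421.106696
det = 88.402·21.742 − -120.328·16.510 = 3908.651564
x = (6138.246554·21.742 − -120.328·421.106696) / 3908.651564 = 47.107981
y = (88.402·421.106696 − 6138.246554·16.510) / 3908.651564 = -16.403554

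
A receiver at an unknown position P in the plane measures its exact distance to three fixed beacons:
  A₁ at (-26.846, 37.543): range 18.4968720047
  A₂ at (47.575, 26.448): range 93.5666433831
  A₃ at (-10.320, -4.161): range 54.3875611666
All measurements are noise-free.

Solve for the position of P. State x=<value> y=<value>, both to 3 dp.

eq1: (x + 26.846)² + (y − 37.543)² = 18.4968720047²
eq2: (x − 47.575)² + (y − 26.448)² = 93.5666433831²
eq3: (x + 10.320)² + (y + 4.161)² = 54.3875611666²
eq2−eq1, eq2−eq3 (x²,y² cancel):
  -148.842·x + 22.190·y = 7579.889716
  -115.790·x − 61.218·y = 2957.648936
det = -148.842·-61.218 − 22.190·-115.790 = 11681.189656
x = (7579.889716·-61.218 − 22.190·2957.648936) / 11681.189656 = -45.342635
y = (-148.842·2957.648936 − 7579.889716·-115.790) / 11681.189656 = 37.449357

x=-45.343 y=37.449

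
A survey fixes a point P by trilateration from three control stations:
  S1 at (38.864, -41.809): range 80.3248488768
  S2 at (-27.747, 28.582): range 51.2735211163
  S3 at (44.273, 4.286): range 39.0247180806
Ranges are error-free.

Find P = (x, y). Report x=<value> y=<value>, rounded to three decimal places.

eq1: (x − 38.864)² + (y + 41.809)² = 80.3248488768²
eq2: (x + 27.747)² + (y − 28.582)² = 51.2735211163²
eq3: (x − 44.273)² + (y − 4.286)² = 39.0247180806²
eq3−eq1, eq3−eq2 (x²,y² cancel):
  -10.818·x − 92.190·y = -3649.218074
  -144.040·x + 48.592·y = -1497.686938
det = -10.818·48.592 − -92.190·-144.040 = -13804.715856
x = (-3649.218074·48.592 − -92.190·-1497.686938) / -13804.715856 = 22.846871
y = (-10.818·-1497.686938 − -3649.218074·-144.040) / -13804.715856 = 36.902708

x=22.847 y=36.903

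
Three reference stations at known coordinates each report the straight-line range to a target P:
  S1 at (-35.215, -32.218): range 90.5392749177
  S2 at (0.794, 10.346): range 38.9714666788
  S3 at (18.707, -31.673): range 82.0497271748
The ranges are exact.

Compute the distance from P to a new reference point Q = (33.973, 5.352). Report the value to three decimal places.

52.776

eq1: (x + 35.215)² + (y + 32.218)² = 90.5392749177²
eq2: (x − 0.794)² + (y − 10.346)² = 38.9714666788²
eq3: (x − 18.707)² + (y + 31.673)² = 82.0497271748²
eq3−eq1, eq3−eq2 (x²,y² cancel):
  -107.844·x − 1.090·y = -540.237602
  -35.826·x + 84.038·y = 3967.921888
det = -107.844·84.038 − -1.090·-35.826 = -9102.044412
x = (-540.237602·84.038 − -1.090·3967.921888) / -9102.044412 = 4.512772
y = (-107.844·3967.921888 − -540.237602·-35.826) / -9102.044412 = 49.139633
|P − Q| = √((4.512772 − 33.973)² + (49.139633 − 5.352)²) = 52.775580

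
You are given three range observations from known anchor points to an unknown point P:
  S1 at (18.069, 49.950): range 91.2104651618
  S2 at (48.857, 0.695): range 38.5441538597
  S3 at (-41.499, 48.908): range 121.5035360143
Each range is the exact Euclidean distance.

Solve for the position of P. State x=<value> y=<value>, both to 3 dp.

x=43.894 y=-37.528

eq1: (x − 18.069)² + (y − 49.950)² = 91.2104651618²
eq2: (x − 48.857)² + (y − 0.695)² = 38.5441538597²
eq3: (x + 41.499)² + (y − 48.908)² = 121.5035360143²
eq2−eq3, eq2−eq1 (x²,y² cancel):
  -180.712·x + 96.426·y = -11550.787476
  -61.576·x + 98.510·y = -6399.695371
det = -180.712·98.510 − 96.426·-61.576 = -11864.411744
x = (-11550.787476·98.510 − 96.426·-6399.695371) / -11864.411744 = 43.893541
y = (-180.712·-6399.695371 − -11550.787476·-61.576) / -11864.411744 = -37.528237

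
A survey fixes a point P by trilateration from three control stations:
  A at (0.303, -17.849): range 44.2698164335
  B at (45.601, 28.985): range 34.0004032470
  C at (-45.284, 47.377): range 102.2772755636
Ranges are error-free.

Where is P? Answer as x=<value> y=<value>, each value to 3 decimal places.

eq1: (x − 0.303)² + (y + 17.849)² = 44.2698164335²
eq2: (x − 45.601)² + (y − 28.985)² = 34.0004032470²
eq3: (x + 45.284)² + (y − 47.377)² = 102.2772755636²
eq1−eq2, eq1−eq3 (x²,y² cancel):
  90.596·x + 93.668·y = 3404.692042
  -91.174·x + 130.452·y = -4524.282275
det = 90.596·130.452 − 93.668·-91.174 = 20358.515624
x = (3404.692042·130.452 − 93.668·-4524.282275) / 20358.515624 = 42.632252
y = (90.596·-4524.282275 − 3404.692042·-91.174) / 20358.515624 = -4.885547

x=42.632 y=-4.886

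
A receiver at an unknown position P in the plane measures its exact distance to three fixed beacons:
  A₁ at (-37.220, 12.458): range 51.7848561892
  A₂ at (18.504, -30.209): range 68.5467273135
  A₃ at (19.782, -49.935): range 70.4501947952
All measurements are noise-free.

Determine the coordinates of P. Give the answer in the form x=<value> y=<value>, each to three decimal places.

eq1: (x + 37.220)² + (y − 12.458)² = 51.7848561892²
eq2: (x − 18.504)² + (y + 30.209)² = 68.5467273135²
eq3: (x − 19.782)² + (y + 49.935)² = 70.4501947952²
eq1−eq2, eq1−eq3 (x²,y² cancel):
  111.448·x − 85.334·y = -2302.530962
  114.004·x − 124.786·y = -937.257031
det = 111.448·-124.786 − -85.334·114.004 = -4178.732792
x = (-2302.530962·-124.786 − -85.334·-937.257031) / -4178.732792 = -49.618807
y = (111.448·-937.257031 − -2302.530962·114.004) / -4178.732792 = -37.820633

x=-49.619 y=-37.821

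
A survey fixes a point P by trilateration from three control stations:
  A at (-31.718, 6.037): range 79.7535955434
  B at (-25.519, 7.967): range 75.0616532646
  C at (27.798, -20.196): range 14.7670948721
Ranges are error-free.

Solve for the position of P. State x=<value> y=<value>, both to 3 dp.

x=40.684 y=-27.409

eq1: (x + 31.718)² + (y − 6.037)² = 79.7535955434²
eq2: (x + 25.519)² + (y − 7.967)² = 75.0616532646²
eq3: (x − 27.798)² + (y + 20.196)² = 14.7670948721²
eq1−eq2, eq1−eq3 (x²,y² cancel):
  12.398·x + 3.860·y = 398.599768
  119.032·x − 52.466·y = 6280.699238
det = 12.398·-52.466 − 3.860·119.032 = -1109.936988
x = (398.599768·-52.466 − 3.860·6280.699238) / -1109.936988 = 40.683782
y = (12.398·6280.699238 − 398.599768·119.032) / -1109.936988 = -27.408747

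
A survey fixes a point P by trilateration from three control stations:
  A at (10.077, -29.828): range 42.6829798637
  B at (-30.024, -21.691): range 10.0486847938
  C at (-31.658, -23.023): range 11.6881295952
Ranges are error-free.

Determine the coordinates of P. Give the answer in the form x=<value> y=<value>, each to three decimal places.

x=-28.586 y=-11.746

eq1: (x − 10.077)² + (y + 29.828)² = 42.6829798637²
eq2: (x + 30.024)² + (y + 21.691)² = 10.0486847938²
eq3: (x + 31.658)² + (y + 23.023)² = 11.6881295952²
eq1−eq3, eq1−eq2 (x²,y² cancel):
  -83.470·x + 13.610·y = 2226.256377
  -80.202·x + 16.274·y = 2101.545248
det = -83.470·16.274 − 13.610·-80.202 = -266.841560
x = (2226.256377·16.274 − 13.610·2101.545248) / -266.841560 = -28.586497
y = (-83.470·2101.545248 − 2226.256377·-80.202) / -266.841560 = -11.745667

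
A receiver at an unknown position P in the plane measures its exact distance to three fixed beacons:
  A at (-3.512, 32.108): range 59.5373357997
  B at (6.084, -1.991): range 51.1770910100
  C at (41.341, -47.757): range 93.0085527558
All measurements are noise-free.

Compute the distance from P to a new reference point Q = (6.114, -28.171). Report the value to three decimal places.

eq1: (x + 3.512)² + (y − 32.108)² = 59.5373357997²
eq2: (x − 6.084)² + (y + 1.991)² = 51.1770910100²
eq3: (x − 41.341)² + (y + 47.757)² = 93.0085527558²
eq2−eq3, eq2−eq1 (x²,y² cancel):
  70.514·x − 91.532·y = -2082.666048
  -19.192·x + 68.198·y = 76.678961
det = 70.514·68.198 − -91.532·-19.192 = 3052.231628
x = (-2082.666048·68.198 − -91.532·76.678961) / 3052.231628 = -44.234874
y = (70.514·76.678961 − -2082.666048·-19.192) / 3052.231628 = -11.324038
|P − Q| = √((-44.234874 − 6.114)² + (-11.324038 − -28.171)²) = 53.092647

53.093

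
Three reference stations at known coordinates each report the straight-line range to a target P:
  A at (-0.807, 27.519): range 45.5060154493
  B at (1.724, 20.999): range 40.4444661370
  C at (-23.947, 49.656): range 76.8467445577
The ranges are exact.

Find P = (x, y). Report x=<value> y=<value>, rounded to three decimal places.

eq1: (x + 0.807)² + (y − 27.519)² = 45.5060154493²
eq2: (x − 1.724)² + (y − 20.999)² = 40.4444661370²
eq3: (x + 23.947)² + (y − 49.656)² = 76.8467445577²
eq2−eq1, eq2−eq3 (x²,y² cancel):
  -5.062·x + 13.040·y = -121.026168
  -51.342·x + 57.314·y = -1674.420340
det = -5.062·57.314 − 13.040·-51.342 = 379.376212
x = (-121.026168·57.314 − 13.040·-1674.420340) / 379.376212 = 39.269588
y = (-5.062·-1674.420340 − -121.026168·-51.342) / 379.376212 = 5.962921

x=39.270 y=5.963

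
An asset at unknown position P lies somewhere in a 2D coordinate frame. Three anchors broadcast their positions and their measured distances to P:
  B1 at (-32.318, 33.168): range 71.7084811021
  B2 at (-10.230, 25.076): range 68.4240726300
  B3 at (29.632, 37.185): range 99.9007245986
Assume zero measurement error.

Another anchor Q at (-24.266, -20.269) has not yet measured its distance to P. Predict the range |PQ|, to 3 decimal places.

21.445

eq1: (x + 32.318)² + (y − 33.168)² = 71.7084811021²
eq2: (x + 10.230)² + (y − 25.076)² = 68.4240726300²
eq3: (x − 29.632)² + (y − 37.185)² = 99.9007245986²
eq3−eq2, eq3−eq1 (x²,y² cancel):
  -79.724·x − 24.218·y = 3770.980087
  -123.900·x − 8.034·y = 4721.838212
det = -79.724·-8.034 − -24.218·-123.900 = -2360.107584
x = (3770.980087·-8.034 − -24.218·4721.838212) / -2360.107584 = -35.615929
y = (-79.724·4721.838212 − 3770.980087·-123.900) / -2360.107584 = -38.464604
|P − Q| = √((-35.615929 − -24.266)² + (-38.464604 − -20.269)²) = 21.445300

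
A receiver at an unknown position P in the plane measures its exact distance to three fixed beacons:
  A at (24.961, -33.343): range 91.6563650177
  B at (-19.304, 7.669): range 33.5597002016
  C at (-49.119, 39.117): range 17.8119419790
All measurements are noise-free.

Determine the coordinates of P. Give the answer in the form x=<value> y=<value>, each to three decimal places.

eq1: (x − 24.961)² + (y + 33.343)² = 91.6563650177²
eq2: (x + 19.304)² + (y − 7.669)² = 33.5597002016²
eq3: (x + 49.119)² + (y − 39.117)² = 17.8119419790²
eq1−eq3, eq1−eq2 (x²,y² cancel):
  -148.160·x + 144.920·y = 10291.632651
  -88.530·x + 82.024·y = 5971.286578
det = -148.160·82.024 − 144.920·-88.530 = 677.091760
x = (10291.632651·82.024 − 144.920·5971.286578) / 677.091760 = -31.307388
y = (-148.160·5971.286578 − 10291.632651·-88.530) / 677.091760 = 39.008626

x=-31.307 y=39.009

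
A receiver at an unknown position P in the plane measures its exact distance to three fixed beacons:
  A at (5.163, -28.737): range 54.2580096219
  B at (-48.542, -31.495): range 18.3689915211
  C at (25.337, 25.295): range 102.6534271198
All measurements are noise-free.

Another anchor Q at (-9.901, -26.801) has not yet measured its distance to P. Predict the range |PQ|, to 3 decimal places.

41.772

eq1: (x − 5.163)² + (y + 28.737)² = 54.2580096219²
eq2: (x + 48.542)² + (y + 31.495)² = 18.3689915211²
eq3: (x − 25.337)² + (y − 25.295)² = 102.6534271198²
eq3−eq2, eq3−eq1 (x²,y² cancel):
  -147.758·x − 113.580·y = 12266.766445
  -40.348·x − 108.064·y = 7164.465635
det = -147.758·-108.064 − -113.580·-40.348 = 11384.594672
x = (12266.766445·-108.064 − -113.580·7164.465635) / 11384.594672 = -44.960392
y = (-147.758·7164.465635 − 12266.766445·-40.348) / 11384.594672 = -49.511435
|P − Q| = √((-44.960392 − -9.901)² + (-49.511435 − -26.801)²) = 41.772298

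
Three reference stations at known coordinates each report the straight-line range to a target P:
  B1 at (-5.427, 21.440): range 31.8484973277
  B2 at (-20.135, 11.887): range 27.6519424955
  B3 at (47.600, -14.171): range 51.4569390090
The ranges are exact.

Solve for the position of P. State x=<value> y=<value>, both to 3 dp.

eq1: (x + 5.427)² + (y − 21.440)² = 31.8484973277²
eq2: (x + 20.135)² + (y − 11.887)² = 27.6519424955²
eq3: (x − 47.600)² + (y + 14.171)² = 51.4569390090²
eq2−eq1, eq2−eq3 (x²,y² cancel):
  29.416·x + 19.106·y = -307.289923
  135.470·x − 52.116·y = 36.671599
det = 29.416·-52.116 − 19.106·135.470 = -4121.334076
x = (-307.289923·-52.116 − 19.106·36.671599) / -4121.334076 = -3.715805
y = (29.416·36.671599 − -307.289923·135.470) / -4121.334076 = -10.362494

x=-3.716 y=-10.362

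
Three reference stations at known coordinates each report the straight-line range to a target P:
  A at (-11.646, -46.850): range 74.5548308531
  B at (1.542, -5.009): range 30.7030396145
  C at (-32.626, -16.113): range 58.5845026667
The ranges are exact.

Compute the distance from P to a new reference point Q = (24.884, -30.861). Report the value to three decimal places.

eq1: (x + 11.646)² + (y + 46.850)² = 74.5548308531²
eq2: (x − 1.542)² + (y + 5.009)² = 30.7030396145²
eq3: (x + 32.626)² + (y + 16.113)² = 58.5845026667²
eq3−eq1, eq3−eq2 (x²,y² cancel):
  41.960·x − 61.474·y = -1119.811680
  68.336·x + 22.208·y = 1192.850511
det = 41.960·22.208 − -61.474·68.336 = 5132.734944
x = (-1119.811680·22.208 − -61.474·1192.850511) / 5132.734944 = 9.441461
y = (41.960·1192.850511 − -1119.811680·68.336) / 5132.734944 = 24.660431
|P − Q| = √((9.441461 − 24.884)² + (24.660431 − -30.861)²) = 57.628998

57.629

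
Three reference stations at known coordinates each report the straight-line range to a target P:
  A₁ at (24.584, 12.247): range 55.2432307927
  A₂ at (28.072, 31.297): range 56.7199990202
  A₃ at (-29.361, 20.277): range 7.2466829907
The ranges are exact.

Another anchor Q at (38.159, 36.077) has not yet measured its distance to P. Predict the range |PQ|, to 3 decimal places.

67.231

eq1: (x − 24.584)² + (y − 12.247)² = 55.2432307927²
eq2: (x − 28.072)² + (y − 31.297)² = 56.7199990202²
eq3: (x + 29.361)² + (y − 20.277)² = 7.2466829907²
eq3−eq1, eq3−eq2 (x²,y² cancel):
  107.890·x − 16.060·y = -3518.163119
  114.866·x + 22.040·y = -2670.329531
det = 107.890·22.040 − -16.060·114.866 = 4222.643560
x = (-3518.163119·22.040 − -16.060·-2670.329531) / 4222.643560 = -28.519056
y = (107.890·-2670.329531 − -3518.163119·114.866) / 4222.643560 = 27.474607
|P − Q| = √((-28.519056 − 38.159)² + (27.474607 − 36.077)²) = 67.230680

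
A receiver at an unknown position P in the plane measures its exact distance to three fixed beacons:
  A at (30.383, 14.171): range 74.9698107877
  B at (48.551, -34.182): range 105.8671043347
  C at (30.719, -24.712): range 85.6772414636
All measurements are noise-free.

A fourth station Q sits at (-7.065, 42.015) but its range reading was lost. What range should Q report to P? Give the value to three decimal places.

eq1: (x − 30.383)² + (y − 14.171)² = 74.9698107877²
eq2: (x − 48.551)² + (y + 34.182)² = 105.8671043347²
eq3: (x − 30.719)² + (y + 24.712)² = 85.6772414636²
eq3−eq1, eq3−eq2 (x²,y² cancel):
  -0.672·x + 77.766·y = 1289.721200
  35.664·x − 18.940·y = -1895.985255
det = -0.672·-18.940 − 77.766·35.664 = -2760.718944
x = (1289.721200·-18.940 − 77.766·-1895.985255) / -2760.718944 = -44.559360
y = (-0.672·-1895.985255 − 1289.721200·35.664) / -2760.718944 = 16.199590
|P − Q| = √((-44.559360 − -7.065)² + (16.199590 − 42.015)²) = 45.522109

45.522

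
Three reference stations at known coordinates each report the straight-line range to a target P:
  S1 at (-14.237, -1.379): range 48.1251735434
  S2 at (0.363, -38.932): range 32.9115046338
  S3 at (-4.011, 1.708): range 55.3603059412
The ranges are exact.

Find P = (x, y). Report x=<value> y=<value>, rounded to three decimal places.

x=-31.733 y=-46.211

eq1: (x + 14.237)² + (y + 1.379)² = 48.1251735434²
eq2: (x − 0.363)² + (y + 38.932)² = 32.9115046338²
eq3: (x + 4.011)² + (y − 1.708)² = 55.3603059412²
eq3−eq1, eq3−eq2 (x²,y² cancel):
  -20.452·x − 6.174·y = 934.319570
  8.748·x − 81.280·y = 3478.423345
det = -20.452·-81.280 − -6.174·8.748 = 1716.348712
x = (934.319570·-81.280 − -6.174·3478.423345) / 1716.348712 = -31.733475
y = (-20.452·3478.423345 − 934.319570·8.748) / 1716.348712 = -46.210972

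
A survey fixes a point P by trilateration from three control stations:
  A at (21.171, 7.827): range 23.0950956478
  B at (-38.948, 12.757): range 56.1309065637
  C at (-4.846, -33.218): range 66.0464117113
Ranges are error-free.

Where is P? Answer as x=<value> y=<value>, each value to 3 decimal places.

x=14.490 y=29.935

eq1: (x − 21.171)² + (y − 7.827)² = 23.0950956478²
eq2: (x + 38.948)² + (y − 12.757)² = 56.1309065637²
eq3: (x + 4.846)² + (y + 33.218)² = 66.0464117113²
eq3−eq2, eq3−eq1 (x²,y² cancel):
  -68.204·x + 91.950·y = 1764.218341
  52.034·x + 82.090·y = 3211.298987
det = -68.204·82.090 − 91.950·52.034 = -10383.392660
x = (1764.218341·82.090 − 91.950·3211.298987) / -10383.392660 = 14.489894
y = (-68.204·3211.298987 − 1764.218341·52.034) / -10383.392660 = 29.934606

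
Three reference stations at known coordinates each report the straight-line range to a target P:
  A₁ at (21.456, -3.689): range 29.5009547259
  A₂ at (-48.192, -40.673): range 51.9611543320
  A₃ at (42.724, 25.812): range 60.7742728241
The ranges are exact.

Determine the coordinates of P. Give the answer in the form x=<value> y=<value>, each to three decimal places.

eq1: (x − 21.456)² + (y + 3.689)² = 29.5009547259²
eq2: (x + 48.192)² + (y + 40.673)² = 51.9611543320²
eq3: (x − 42.724)² + (y − 25.812)² = 60.7742728241²
eq1−eq3, eq1−eq2 (x²,y² cancel):
  42.536·x + 59.002·y = -805.575045
  -139.296·x − 73.968·y = 1673.137906
det = 42.536·-73.968 − 59.002·-139.296 = 5072.439744
x = (-805.575045·-73.968 − 59.002·1673.137906) / 5072.439744 = -7.714573
y = (42.536·1673.137906 − -805.575045·-139.296) / 5072.439744 = -8.091725

x=-7.715 y=-8.092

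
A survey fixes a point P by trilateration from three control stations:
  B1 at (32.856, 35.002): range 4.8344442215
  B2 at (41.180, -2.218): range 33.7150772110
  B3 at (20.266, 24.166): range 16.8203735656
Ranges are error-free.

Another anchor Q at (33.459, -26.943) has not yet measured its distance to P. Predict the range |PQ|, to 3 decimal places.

58.019

eq1: (x − 32.856)² + (y − 35.002)² = 4.8344442215²
eq2: (x − 41.180)² + (y + 2.218)² = 33.7150772110²
eq3: (x − 20.266)² + (y − 24.166)² = 16.8203735656²
eq2−eq1, eq2−eq3 (x²,y² cancel):
  -16.648·x + 74.440·y = 1717.279396
  -41.828·x + 52.768·y = 147.775852
det = -16.648·52.768 − 74.440·-41.828 = 2235.194656
x = (1717.279396·52.768 − 74.440·147.775852) / 2235.194656 = 35.619701
y = (-16.648·147.775852 − 1717.279396·-41.828) / 2235.194656 = 31.035413
|P − Q| = √((35.619701 − 33.459)² + (31.035413 − -26.943)²) = 58.018661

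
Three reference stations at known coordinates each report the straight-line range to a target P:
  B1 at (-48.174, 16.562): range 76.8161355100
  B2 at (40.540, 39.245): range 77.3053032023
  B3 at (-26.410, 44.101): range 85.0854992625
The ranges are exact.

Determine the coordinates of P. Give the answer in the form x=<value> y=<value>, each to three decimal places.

x=11.139 y=-32.251

eq1: (x + 48.174)² + (y − 16.562)² = 76.8161355100²
eq2: (x − 40.540)² + (y − 39.245)² = 77.3053032023²
eq3: (x + 26.410)² + (y − 44.101)² = 85.0854992625²
eq3−eq2, eq3−eq1 (x²,y² cancel):
  133.900·x − 9.712·y = 1804.707606
  -43.528·x − 55.078·y = 1291.471329
det = 133.900·-55.078 − -9.712·-43.528 = -7797.688136
x = (1804.707606·-55.078 − -9.712·1291.471329) / -7797.688136 = 11.138804
y = (133.900·1291.471329 − 1804.707606·-43.528) / -7797.688136 = -32.251011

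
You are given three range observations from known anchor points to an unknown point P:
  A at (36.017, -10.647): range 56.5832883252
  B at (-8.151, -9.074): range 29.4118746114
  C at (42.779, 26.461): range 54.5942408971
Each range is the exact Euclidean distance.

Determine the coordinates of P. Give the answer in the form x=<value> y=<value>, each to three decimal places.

eq1: (x − 36.017)² + (y + 10.647)² = 56.5832883252²
eq2: (x + 8.151)² + (y + 9.074)² = 29.4118746114²
eq3: (x − 42.779)² + (y − 26.461)² = 54.5942408971²
eq2−eq3, eq2−eq1 (x²,y² cancel):
  101.860·x + 71.070·y = 265.978314
  88.336·x − 3.146·y = -1074.803529
det = 101.860·-3.146 − 71.070·88.336 = -6598.491080
x = (265.978314·-3.146 − 71.070·-1074.803529) / -6598.491080 = -11.449514
y = (101.860·-1074.803529 − 265.978314·88.336) / -6598.491080 = 20.152327

x=-11.450 y=20.152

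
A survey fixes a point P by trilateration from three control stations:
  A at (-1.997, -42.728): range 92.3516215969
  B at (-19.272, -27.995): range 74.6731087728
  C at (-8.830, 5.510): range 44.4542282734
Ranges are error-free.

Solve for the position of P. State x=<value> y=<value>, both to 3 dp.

x=-26.423 y=46.335

eq1: (x + 1.997)² + (y + 42.728)² = 92.3516215969²
eq2: (x + 19.272)² + (y + 27.995)² = 74.6731087728²
eq3: (x + 8.830)² + (y − 5.510)² = 44.4542282734²
eq2−eq1, eq2−eq3 (x²,y² cancel):
  34.550·x − 29.466·y = -2278.208854
  20.884·x + 67.010·y = 2553.093753
det = 34.550·67.010 − -29.466·20.884 = 2930.563444
x = (-2278.208854·67.010 − -29.466·2553.093753) / 2930.563444 = -26.422671
y = (34.550·2553.093753 − -2278.208854·20.884) / 2930.563444 = 46.334947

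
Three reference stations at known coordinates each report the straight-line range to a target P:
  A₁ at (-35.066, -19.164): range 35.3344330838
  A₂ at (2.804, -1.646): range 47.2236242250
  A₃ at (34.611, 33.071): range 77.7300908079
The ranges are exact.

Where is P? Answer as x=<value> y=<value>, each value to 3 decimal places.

x=-41.140 y=15.644

eq1: (x + 35.066)² + (y + 19.164)² = 35.3344330838²
eq2: (x − 2.804)² + (y + 1.646)² = 47.2236242250²
eq3: (x − 34.611)² + (y − 33.071)² = 77.7300908079²
eq3−eq2, eq3−eq1 (x²,y² cancel):
  -63.614·x − 69.434·y = 1530.855702
  -139.354·x − 104.470·y = 4098.715746
det = -63.614·-104.470 − -69.434·-139.354 = -3030.151056
x = (1530.855702·-104.470 − -69.434·4098.715746) / -3030.151056 = -41.140435
y = (-63.614·4098.715746 − 1530.855702·-139.354) / -3030.151056 = 15.644381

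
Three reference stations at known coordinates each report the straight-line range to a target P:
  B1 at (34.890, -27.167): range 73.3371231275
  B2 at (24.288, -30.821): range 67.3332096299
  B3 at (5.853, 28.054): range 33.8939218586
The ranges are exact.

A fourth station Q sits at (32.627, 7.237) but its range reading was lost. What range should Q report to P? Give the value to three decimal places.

eq1: (x − 34.890)² + (y + 27.167)² = 73.3371231275²
eq2: (x − 24.288)² + (y + 30.821)² = 67.3332096299²
eq3: (x − 5.853)² + (y − 28.054)² = 33.8939218586²
eq3−eq1, eq3−eq2 (x²,y² cancel):
  58.074·x − 110.442·y = -3095.462226
  36.870·x − 117.750·y = -2666.406720
det = 58.074·-117.750 − -110.442·36.870 = -2766.216960
x = (-3095.462226·-117.750 − -110.442·-2666.406720) / -2766.216960 = -25.307988
y = (58.074·-2666.406720 − -3095.462226·36.870) / -2766.216960 = 14.720180
|P − Q| = √((-25.307988 − 32.627)² + (14.720180 − 7.237)²) = 58.416272

58.416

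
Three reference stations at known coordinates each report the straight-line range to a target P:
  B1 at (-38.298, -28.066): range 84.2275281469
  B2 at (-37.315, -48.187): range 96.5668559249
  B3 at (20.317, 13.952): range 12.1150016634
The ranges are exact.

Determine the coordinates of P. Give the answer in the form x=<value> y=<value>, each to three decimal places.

eq1: (x + 38.298)² + (y + 28.066)² = 84.2275281469²
eq2: (x + 37.315)² + (y + 48.187)² = 96.5668559249²
eq3: (x − 20.317)² + (y − 13.952)² = 12.1150016634²
eq3−eq1, eq3−eq2 (x²,y² cancel):
  -117.230·x − 84.036·y = -5300.504865
  -115.264·x − 124.278·y = -6071.426997
det = -117.230·-124.278 − -84.036·-115.264 = 4882.784436
x = (-5300.504865·-124.278 − -84.036·-6071.426997) / 4882.784436 = 30.416601
y = (-117.230·-6071.426997 − -5300.504865·-115.264) / 4882.784436 = 20.643138

x=30.417 y=20.643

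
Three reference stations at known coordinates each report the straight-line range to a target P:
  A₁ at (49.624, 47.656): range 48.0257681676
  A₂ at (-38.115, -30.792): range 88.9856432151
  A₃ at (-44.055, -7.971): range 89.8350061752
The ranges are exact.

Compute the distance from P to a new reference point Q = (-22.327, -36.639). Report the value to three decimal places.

eq1: (x − 49.624)² + (y − 47.656)² = 48.0257681676²
eq2: (x + 38.115)² + (y + 30.792)² = 88.9856432151²
eq3: (x + 44.055)² + (y + 7.971)² = 89.8350061752²
eq3−eq2, eq3−eq1 (x²,y² cancel):
  11.880·x − 45.642·y = 548.404259
  187.358·x + 111.254·y = 8493.109772
det = 11.880·111.254 − -45.642·187.358 = 9873.091356
x = (548.404259·111.254 − -45.642·8493.109772) / 9873.091356 = 45.442169
y = (11.880·8493.109772 − 548.404259·187.358) / 9873.091356 = -0.187356
|P − Q| = √((45.442169 − -22.327)² + (-0.187356 − -36.639)²) = 76.950520

76.951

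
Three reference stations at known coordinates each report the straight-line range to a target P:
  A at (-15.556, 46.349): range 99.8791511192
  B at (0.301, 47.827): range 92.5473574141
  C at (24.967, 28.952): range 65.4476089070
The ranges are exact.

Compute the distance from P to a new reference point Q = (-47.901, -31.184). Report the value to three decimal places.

eq1: (x + 15.556)² + (y − 46.349)² = 99.8791511192²
eq2: (x − 0.301)² + (y − 47.827)² = 92.5473574141²
eq3: (x − 24.967)² + (y − 28.952)² = 65.4476089070²
eq3−eq1, eq3−eq2 (x²,y² cancel):
  -81.046·x + 34.794·y = -4763.805773
  -49.332·x + 37.750·y = -3455.680716
det = -81.046·37.750 − 34.794·-49.332 = -1343.028892
x = (-4763.805773·37.750 − 34.794·-3455.680716) / -1343.028892 = 44.374856
y = (-81.046·-3455.680716 − -4763.805773·-49.332) / -1343.028892 = -33.551797
|P − Q| = √((44.374856 − -47.901)² + (-33.551797 − -31.184)²) = 92.306229

92.306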